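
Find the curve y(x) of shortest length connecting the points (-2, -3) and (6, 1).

Arc-length functional: J[y] = ∫ sqrt(1 + (y')^2) dx.
Lagrangian L = sqrt(1 + (y')^2) has no explicit y dependence, so ∂L/∂y = 0 and the Euler-Lagrange equation gives
    d/dx( y' / sqrt(1 + (y')^2) ) = 0  ⇒  y' / sqrt(1 + (y')^2) = const.
Hence y' is constant, so y(x) is affine.
Fitting the endpoints (-2, -3) and (6, 1):
    slope m = (1 − (-3)) / (6 − (-2)) = 1/2,
    intercept c = (-3) − m·(-2) = -2.
Extremal: y(x) = (1/2) x - 2.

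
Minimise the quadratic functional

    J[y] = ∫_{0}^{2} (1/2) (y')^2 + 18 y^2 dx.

The Lagrangian is L = (1/2) (y')^2 + 18 y^2.
Compute ∂L/∂y = 36y, ∂L/∂y' = y'.
The Euler-Lagrange equation d/dx(∂L/∂y') − ∂L/∂y = 0 reduces to
    y'' − 36 y = 0.
Its general solution is
    y(x) = A e^(6x) + B e^(−6x),
with A, B fixed by the endpoint conditions.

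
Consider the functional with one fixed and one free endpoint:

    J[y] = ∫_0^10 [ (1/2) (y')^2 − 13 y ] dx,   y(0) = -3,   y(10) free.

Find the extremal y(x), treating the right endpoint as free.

The Lagrangian L = (1/2) (y')^2 − 13 y gives
    ∂L/∂y = −13,   ∂L/∂y' = y'.
Euler-Lagrange: d/dx(y') − (−13) = 0, i.e. y'' + 13 = 0, so
    y(x) = −(13/2) x^2 + C1 x + C2.
Fixed left endpoint y(0) = -3 ⇒ C2 = -3.
The right endpoint x = 10 is free, so the natural (transversality) condition is ∂L/∂y' |_{x=10} = 0, i.e. y'(10) = 0.
Compute y'(x) = −13 x + C1, so y'(10) = −130 + C1 = 0 ⇒ C1 = 130.
Therefore the extremal is
    y(x) = −(13/2) x^2 + 130 x − 3.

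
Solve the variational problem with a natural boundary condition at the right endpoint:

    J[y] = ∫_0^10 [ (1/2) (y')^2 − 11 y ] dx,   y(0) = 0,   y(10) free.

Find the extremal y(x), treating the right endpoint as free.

The Lagrangian L = (1/2) (y')^2 − 11 y gives
    ∂L/∂y = −11,   ∂L/∂y' = y'.
Euler-Lagrange: d/dx(y') − (−11) = 0, i.e. y'' + 11 = 0, so
    y(x) = −(11/2) x^2 + C1 x + C2.
Fixed left endpoint y(0) = 0 ⇒ C2 = 0.
The right endpoint x = 10 is free, so the natural (transversality) condition is ∂L/∂y' |_{x=10} = 0, i.e. y'(10) = 0.
Compute y'(x) = −11 x + C1, so y'(10) = −110 + C1 = 0 ⇒ C1 = 110.
Therefore the extremal is
    y(x) = −(11/2) x^2 + 110 x.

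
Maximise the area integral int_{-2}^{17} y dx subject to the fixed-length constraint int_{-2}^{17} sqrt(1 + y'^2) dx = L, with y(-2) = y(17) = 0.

Set up the augmented Lagrangian using a multiplier λ for the length constraint:
    F(y, y') = y − λ sqrt(1 + y'^2).
F has no explicit x dependence, so the Beltrami identity yields a first integral
    F − y' ∂F/∂y' = C.
Compute ∂F/∂y' = −λ y' / sqrt(1 + y'^2). Then
    y − λ sqrt(1 + y'^2) + λ y'^2 / sqrt(1 + y'^2) = C
    ⇒  y − λ / sqrt(1 + y'^2) = C.
Solving for y' and integrating gives
    (x − a)^2 + (y − b)^2 = λ^2,
a circular arc of radius λ. The constants a, b are determined by the endpoint conditions y(-2) = y(17) = 0, and λ is fixed implicitly by the length constraint
    ∫_{-2}^{17} sqrt(1 + y'^2) dx = L.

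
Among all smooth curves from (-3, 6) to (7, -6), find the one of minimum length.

Arc-length functional: J[y] = ∫ sqrt(1 + (y')^2) dx.
Lagrangian L = sqrt(1 + (y')^2) has no explicit y dependence, so ∂L/∂y = 0 and the Euler-Lagrange equation gives
    d/dx( y' / sqrt(1 + (y')^2) ) = 0  ⇒  y' / sqrt(1 + (y')^2) = const.
Hence y' is constant, so y(x) is affine.
Fitting the endpoints (-3, 6) and (7, -6):
    slope m = ((-6) − 6) / (7 − (-3)) = -6/5,
    intercept c = 6 − m·(-3) = 12/5.
Extremal: y(x) = (-6/5) x + 12/5.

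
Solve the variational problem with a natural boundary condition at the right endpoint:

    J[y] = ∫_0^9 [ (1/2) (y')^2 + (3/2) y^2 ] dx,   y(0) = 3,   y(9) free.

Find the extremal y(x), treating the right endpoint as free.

The Lagrangian L = (1/2) (y')^2 + (3/2) y^2 gives
    ∂L/∂y = 3 y,   ∂L/∂y' = y'.
Euler-Lagrange: y'' − 3 y = 0.
With k = sqrt(3), the general solution is
    y(x) = A cosh(sqrt(3) x) + B sinh(sqrt(3) x).
Fixed left endpoint y(0) = 3 ⇒ A = 3.
The right endpoint x = 9 is free, so the natural (transversality) condition is ∂L/∂y' |_{x=9} = 0, i.e. y'(9) = 0.
Compute y'(x) = A k sinh(k x) + B k cosh(k x), so
    y'(9) = A k sinh(k·9) + B k cosh(k·9) = 0
    ⇒ B = −A tanh(k·9) = − 3 tanh(sqrt(3)·9).
Therefore the extremal is
    y(x) = 3 cosh(sqrt(3) x) − 3 tanh(sqrt(3)·9) sinh(sqrt(3) x).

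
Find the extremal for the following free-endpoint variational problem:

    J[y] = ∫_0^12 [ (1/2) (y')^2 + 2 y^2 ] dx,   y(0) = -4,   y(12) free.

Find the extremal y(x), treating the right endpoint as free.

The Lagrangian L = (1/2) (y')^2 + 2 y^2 gives
    ∂L/∂y = 4 y,   ∂L/∂y' = y'.
Euler-Lagrange: y'' − 4 y = 0.
With k = 2, the general solution is
    y(x) = A cosh(2 x) + B sinh(2 x).
Fixed left endpoint y(0) = -4 ⇒ A = -4.
The right endpoint x = 12 is free, so the natural (transversality) condition is ∂L/∂y' |_{x=12} = 0, i.e. y'(12) = 0.
Compute y'(x) = A k sinh(k x) + B k cosh(k x), so
    y'(12) = A k sinh(k·12) + B k cosh(k·12) = 0
    ⇒ B = −A tanh(k·12) = 4 tanh(2·12).
Therefore the extremal is
    y(x) = −4 cosh(2 x) + 4 tanh(2·12) sinh(2 x).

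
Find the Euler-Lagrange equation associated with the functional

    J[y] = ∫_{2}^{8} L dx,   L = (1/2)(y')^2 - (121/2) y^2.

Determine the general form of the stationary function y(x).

The Lagrangian is L = (1/2)(y')^2 - (121/2) y^2.
∂L/∂y = -121y.
∂L/∂y' = y'.
The Euler-Lagrange equation d/dx(∂L/∂y') − ∂L/∂y = 0 becomes:
    y'' + 121 y = 0
General solution: y(x) = A sin(11x) + B cos(11x), where A and B are arbitrary constants fixed by the endpoint conditions.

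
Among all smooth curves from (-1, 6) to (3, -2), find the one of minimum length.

Arc-length functional: J[y] = ∫ sqrt(1 + (y')^2) dx.
Lagrangian L = sqrt(1 + (y')^2) has no explicit y dependence, so ∂L/∂y = 0 and the Euler-Lagrange equation gives
    d/dx( y' / sqrt(1 + (y')^2) ) = 0  ⇒  y' / sqrt(1 + (y')^2) = const.
Hence y' is constant, so y(x) is affine.
Fitting the endpoints (-1, 6) and (3, -2):
    slope m = ((-2) − 6) / (3 − (-1)) = -2,
    intercept c = 6 − m·(-1) = 4.
Extremal: y(x) = -2 x + 4.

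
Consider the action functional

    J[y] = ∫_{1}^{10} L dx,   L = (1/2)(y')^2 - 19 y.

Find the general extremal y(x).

The Lagrangian is L = (1/2)(y')^2 - 19 y.
∂L/∂y = -19.
∂L/∂y' = y'.
The Euler-Lagrange equation d/dx(∂L/∂y') − ∂L/∂y = 0 becomes:
    y'' + 19 = 0
General solution: y(x) = -(19/2) x^2 + A x + B, where A and B are arbitrary constants fixed by the endpoint conditions.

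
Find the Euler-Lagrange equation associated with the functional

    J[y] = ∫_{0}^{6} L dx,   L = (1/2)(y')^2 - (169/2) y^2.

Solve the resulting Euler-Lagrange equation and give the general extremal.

The Lagrangian is L = (1/2)(y')^2 - (169/2) y^2.
∂L/∂y = -169y.
∂L/∂y' = y'.
The Euler-Lagrange equation d/dx(∂L/∂y') − ∂L/∂y = 0 becomes:
    y'' + 169 y = 0
General solution: y(x) = A sin(13x) + B cos(13x), where A and B are arbitrary constants fixed by the endpoint conditions.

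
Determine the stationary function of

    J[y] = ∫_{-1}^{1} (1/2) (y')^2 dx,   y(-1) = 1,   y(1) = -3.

The Lagrangian is L = (1/2) (y')^2.
Compute ∂L/∂y = 0, ∂L/∂y' = y'.
The Euler-Lagrange equation d/dx(∂L/∂y') − ∂L/∂y = 0 reduces to
    y'' = 0.
Its general solution is
    y(x) = A x + B,
with A, B fixed by the endpoint conditions.
Applying the endpoint conditions y(-1) = 1 and y(1) = -3: solve A·-1 + B = 1 and A·1 + B = -3. Subtracting gives A(1 − -1) = -3 − 1, so A = -2, and B = 1 − A·-1 = -1. Therefore
    y(x) = -2 x - 1.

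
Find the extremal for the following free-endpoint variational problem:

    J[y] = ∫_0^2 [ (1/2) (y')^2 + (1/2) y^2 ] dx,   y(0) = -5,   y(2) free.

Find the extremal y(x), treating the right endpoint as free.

The Lagrangian L = (1/2) (y')^2 + (1/2) y^2 gives
    ∂L/∂y = 1 y,   ∂L/∂y' = y'.
Euler-Lagrange: y'' − y = 0.
With k = 1, the general solution is
    y(x) = A cosh(x) + B sinh(x).
Fixed left endpoint y(0) = -5 ⇒ A = -5.
The right endpoint x = 2 is free, so the natural (transversality) condition is ∂L/∂y' |_{x=2} = 0, i.e. y'(2) = 0.
Compute y'(x) = A k sinh(k x) + B k cosh(k x), so
    y'(2) = A k sinh(k·2) + B k cosh(k·2) = 0
    ⇒ B = −A tanh(k·2) = 5 tanh(1·2).
Therefore the extremal is
    y(x) = −5 cosh(1 x) + 5 tanh(1·2) sinh(1 x).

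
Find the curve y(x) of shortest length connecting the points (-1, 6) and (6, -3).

Arc-length functional: J[y] = ∫ sqrt(1 + (y')^2) dx.
Lagrangian L = sqrt(1 + (y')^2) has no explicit y dependence, so ∂L/∂y = 0 and the Euler-Lagrange equation gives
    d/dx( y' / sqrt(1 + (y')^2) ) = 0  ⇒  y' / sqrt(1 + (y')^2) = const.
Hence y' is constant, so y(x) is affine.
Fitting the endpoints (-1, 6) and (6, -3):
    slope m = ((-3) − 6) / (6 − (-1)) = -9/7,
    intercept c = 6 − m·(-1) = 33/7.
Extremal: y(x) = (-9/7) x + 33/7.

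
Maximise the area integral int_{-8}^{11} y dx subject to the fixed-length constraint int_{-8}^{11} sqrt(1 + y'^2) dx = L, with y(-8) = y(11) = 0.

Set up the augmented Lagrangian using a multiplier λ for the length constraint:
    F(y, y') = y − λ sqrt(1 + y'^2).
F has no explicit x dependence, so the Beltrami identity yields a first integral
    F − y' ∂F/∂y' = C.
Compute ∂F/∂y' = −λ y' / sqrt(1 + y'^2). Then
    y − λ sqrt(1 + y'^2) + λ y'^2 / sqrt(1 + y'^2) = C
    ⇒  y − λ / sqrt(1 + y'^2) = C.
Solving for y' and integrating gives
    (x − a)^2 + (y − b)^2 = λ^2,
a circular arc of radius λ. The constants a, b are determined by the endpoint conditions y(-8) = y(11) = 0, and λ is fixed implicitly by the length constraint
    ∫_{-8}^{11} sqrt(1 + y'^2) dx = L.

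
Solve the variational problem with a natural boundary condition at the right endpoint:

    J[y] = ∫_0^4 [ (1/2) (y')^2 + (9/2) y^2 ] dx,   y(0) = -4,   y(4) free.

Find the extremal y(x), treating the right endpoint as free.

The Lagrangian L = (1/2) (y')^2 + (9/2) y^2 gives
    ∂L/∂y = 9 y,   ∂L/∂y' = y'.
Euler-Lagrange: y'' − 9 y = 0.
With k = 3, the general solution is
    y(x) = A cosh(3 x) + B sinh(3 x).
Fixed left endpoint y(0) = -4 ⇒ A = -4.
The right endpoint x = 4 is free, so the natural (transversality) condition is ∂L/∂y' |_{x=4} = 0, i.e. y'(4) = 0.
Compute y'(x) = A k sinh(k x) + B k cosh(k x), so
    y'(4) = A k sinh(k·4) + B k cosh(k·4) = 0
    ⇒ B = −A tanh(k·4) = 4 tanh(3·4).
Therefore the extremal is
    y(x) = −4 cosh(3 x) + 4 tanh(3·4) sinh(3 x).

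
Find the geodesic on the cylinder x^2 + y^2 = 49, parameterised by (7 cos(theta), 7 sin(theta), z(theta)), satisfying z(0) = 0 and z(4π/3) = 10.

Parameterise the cylinder of radius R = 7 as
    r(θ) = (7 cos θ, 7 sin θ, z(θ)).
The arc-length element is
    ds = sqrt(49 + (dz/dθ)^2) dθ,
so the Lagrangian is L = sqrt(49 + z'^2).
L depends on z' only, not on z or θ, so ∂L/∂z = 0 and
    ∂L/∂z' = z' / sqrt(49 + z'^2).
The Euler-Lagrange equation gives
    d/dθ( z' / sqrt(49 + z'^2) ) = 0,
so z' is constant. Integrating once:
    z(θ) = a θ + b,
a helix on the cylinder (a straight line when the cylinder is unrolled). The constants a, b are determined by the endpoint conditions.
With endpoint conditions z(0) = 0 and z(4π/3) = 10: from z(0) = b we get b = 0, and a·4π/3 + 0 = 10 gives a = 15/(2π), so
    z(θ) = (15/(2π)) θ.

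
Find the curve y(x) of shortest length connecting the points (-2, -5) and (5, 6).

Arc-length functional: J[y] = ∫ sqrt(1 + (y')^2) dx.
Lagrangian L = sqrt(1 + (y')^2) has no explicit y dependence, so ∂L/∂y = 0 and the Euler-Lagrange equation gives
    d/dx( y' / sqrt(1 + (y')^2) ) = 0  ⇒  y' / sqrt(1 + (y')^2) = const.
Hence y' is constant, so y(x) is affine.
Fitting the endpoints (-2, -5) and (5, 6):
    slope m = (6 − (-5)) / (5 − (-2)) = 11/7,
    intercept c = (-5) − m·(-2) = -13/7.
Extremal: y(x) = (11/7) x - 13/7.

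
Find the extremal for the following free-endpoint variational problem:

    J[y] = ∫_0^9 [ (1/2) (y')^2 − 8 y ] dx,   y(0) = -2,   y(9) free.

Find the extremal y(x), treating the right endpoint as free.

The Lagrangian L = (1/2) (y')^2 − 8 y gives
    ∂L/∂y = −8,   ∂L/∂y' = y'.
Euler-Lagrange: d/dx(y') − (−8) = 0, i.e. y'' + 8 = 0, so
    y(x) = −(8/2) x^2 + C1 x + C2.
Fixed left endpoint y(0) = -2 ⇒ C2 = -2.
The right endpoint x = 9 is free, so the natural (transversality) condition is ∂L/∂y' |_{x=9} = 0, i.e. y'(9) = 0.
Compute y'(x) = −8 x + C1, so y'(9) = −72 + C1 = 0 ⇒ C1 = 72.
Therefore the extremal is
    y(x) = −4 x^2 + 72 x − 2.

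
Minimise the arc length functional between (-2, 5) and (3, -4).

Arc-length functional: J[y] = ∫ sqrt(1 + (y')^2) dx.
Lagrangian L = sqrt(1 + (y')^2) has no explicit y dependence, so ∂L/∂y = 0 and the Euler-Lagrange equation gives
    d/dx( y' / sqrt(1 + (y')^2) ) = 0  ⇒  y' / sqrt(1 + (y')^2) = const.
Hence y' is constant, so y(x) is affine.
Fitting the endpoints (-2, 5) and (3, -4):
    slope m = ((-4) − 5) / (3 − (-2)) = -9/5,
    intercept c = 5 − m·(-2) = 7/5.
Extremal: y(x) = (-9/5) x + 7/5.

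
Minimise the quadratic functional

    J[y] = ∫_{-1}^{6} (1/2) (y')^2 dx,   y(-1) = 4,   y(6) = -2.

The Lagrangian is L = (1/2) (y')^2.
Compute ∂L/∂y = 0, ∂L/∂y' = y'.
The Euler-Lagrange equation d/dx(∂L/∂y') − ∂L/∂y = 0 reduces to
    y'' = 0.
Its general solution is
    y(x) = A x + B,
with A, B fixed by the endpoint conditions.
Applying the endpoint conditions y(-1) = 4 and y(6) = -2: solve A·-1 + B = 4 and A·6 + B = -2. Subtracting gives A(6 − -1) = -2 − 4, so A = -6/7, and B = 4 − A·-1 = 22/7. Therefore
    y(x) = (-6/7) x + 22/7.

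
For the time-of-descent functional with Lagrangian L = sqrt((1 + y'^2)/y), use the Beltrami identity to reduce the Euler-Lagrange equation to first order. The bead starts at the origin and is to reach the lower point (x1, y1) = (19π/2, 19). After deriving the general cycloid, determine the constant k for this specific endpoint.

The Lagrangian L = sqrt((1 + y'^2) / y) has no explicit x dependence, so the Beltrami identity applies:
    L − y' ∂L/∂y' = C.
Compute ∂L/∂y' = y' / sqrt(y (1 + y'^2)).
Substitute:
    sqrt((1 + y'^2)/y) − y'·y' / sqrt(y (1 + y'^2))
    = (1 + y'^2) / sqrt(y (1 + y'^2)) − y'^2 / sqrt(y (1 + y'^2))
    = 1 / sqrt(y (1 + y'^2)) = C.
Squaring and rearranging gives the first integral
    y (1 + y'^2) = 1/C^2 =: k   (constant).
Solving this first-order ODE by the substitution
    y = (k/2)(1 − cos θ)
yields the cycloid parameterisation
    x(θ) = (k/2)(θ − sin θ),   y(θ) = (k/2)(1 − cos θ).
The constant k is fixed by the endpoint condition.
Now fit the given lower endpoint (x1, y1) = (19π/2, 19). At the bottom of the first arch (θ = π), the parametric equations give
    y(π) = (k/2)(1 − cos π) = k,
    x(π) = (k/2)(π − sin π) = kπ/2.
Matching y(π) = 19 gives k = 19, consistent with x(π) = 19π/2. Therefore the specific cycloid is
    x(θ) = (19/2)(θ − sin θ),   y(θ) = (19/2)(1 − cos θ).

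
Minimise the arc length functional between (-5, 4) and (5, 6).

Arc-length functional: J[y] = ∫ sqrt(1 + (y')^2) dx.
Lagrangian L = sqrt(1 + (y')^2) has no explicit y dependence, so ∂L/∂y = 0 and the Euler-Lagrange equation gives
    d/dx( y' / sqrt(1 + (y')^2) ) = 0  ⇒  y' / sqrt(1 + (y')^2) = const.
Hence y' is constant, so y(x) is affine.
Fitting the endpoints (-5, 4) and (5, 6):
    slope m = (6 − 4) / (5 − (-5)) = 1/5,
    intercept c = 4 − m·(-5) = 5.
Extremal: y(x) = (1/5) x + 5.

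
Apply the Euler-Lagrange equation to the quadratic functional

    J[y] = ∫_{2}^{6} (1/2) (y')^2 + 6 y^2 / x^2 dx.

The Lagrangian is L = (1/2) (y')^2 + 6 y^2 / x^2.
Compute ∂L/∂y = 12y/x^2, ∂L/∂y' = y'.
The Euler-Lagrange equation d/dx(∂L/∂y') − ∂L/∂y = 0 reduces to
    y'' − 12/x^2 · y = 0  (x > 0).
Its general solution is
    y(x) = A x^4 + B x^(-3),
with A, B fixed by the endpoint conditions.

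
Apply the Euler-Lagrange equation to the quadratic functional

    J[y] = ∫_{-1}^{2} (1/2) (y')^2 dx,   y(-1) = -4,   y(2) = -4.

The Lagrangian is L = (1/2) (y')^2.
Compute ∂L/∂y = 0, ∂L/∂y' = y'.
The Euler-Lagrange equation d/dx(∂L/∂y') − ∂L/∂y = 0 reduces to
    y'' = 0.
Its general solution is
    y(x) = A x + B,
with A, B fixed by the endpoint conditions.
Applying the endpoint conditions y(-1) = -4 and y(2) = -4: solve A·-1 + B = -4 and A·2 + B = -4. Subtracting gives A(2 − -1) = -4 − -4, so A = 0, and B = -4 − A·-1 = -4. Therefore
    y(x) = -4.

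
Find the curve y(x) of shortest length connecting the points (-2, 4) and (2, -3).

Arc-length functional: J[y] = ∫ sqrt(1 + (y')^2) dx.
Lagrangian L = sqrt(1 + (y')^2) has no explicit y dependence, so ∂L/∂y = 0 and the Euler-Lagrange equation gives
    d/dx( y' / sqrt(1 + (y')^2) ) = 0  ⇒  y' / sqrt(1 + (y')^2) = const.
Hence y' is constant, so y(x) is affine.
Fitting the endpoints (-2, 4) and (2, -3):
    slope m = ((-3) − 4) / (2 − (-2)) = -7/4,
    intercept c = 4 − m·(-2) = 1/2.
Extremal: y(x) = (-7/4) x + 1/2.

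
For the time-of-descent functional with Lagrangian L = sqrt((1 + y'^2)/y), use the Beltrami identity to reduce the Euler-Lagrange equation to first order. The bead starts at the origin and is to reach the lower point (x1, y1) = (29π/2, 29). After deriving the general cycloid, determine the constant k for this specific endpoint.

The Lagrangian L = sqrt((1 + y'^2) / y) has no explicit x dependence, so the Beltrami identity applies:
    L − y' ∂L/∂y' = C.
Compute ∂L/∂y' = y' / sqrt(y (1 + y'^2)).
Substitute:
    sqrt((1 + y'^2)/y) − y'·y' / sqrt(y (1 + y'^2))
    = (1 + y'^2) / sqrt(y (1 + y'^2)) − y'^2 / sqrt(y (1 + y'^2))
    = 1 / sqrt(y (1 + y'^2)) = C.
Squaring and rearranging gives the first integral
    y (1 + y'^2) = 1/C^2 =: k   (constant).
Solving this first-order ODE by the substitution
    y = (k/2)(1 − cos θ)
yields the cycloid parameterisation
    x(θ) = (k/2)(θ − sin θ),   y(θ) = (k/2)(1 − cos θ).
The constant k is fixed by the endpoint condition.
Now fit the given lower endpoint (x1, y1) = (29π/2, 29). At the bottom of the first arch (θ = π), the parametric equations give
    y(π) = (k/2)(1 − cos π) = k,
    x(π) = (k/2)(π − sin π) = kπ/2.
Matching y(π) = 29 gives k = 29, consistent with x(π) = 29π/2. Therefore the specific cycloid is
    x(θ) = (29/2)(θ − sin θ),   y(θ) = (29/2)(1 − cos θ).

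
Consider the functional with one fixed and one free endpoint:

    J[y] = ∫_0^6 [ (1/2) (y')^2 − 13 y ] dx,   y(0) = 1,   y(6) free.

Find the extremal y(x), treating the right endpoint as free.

The Lagrangian L = (1/2) (y')^2 − 13 y gives
    ∂L/∂y = −13,   ∂L/∂y' = y'.
Euler-Lagrange: d/dx(y') − (−13) = 0, i.e. y'' + 13 = 0, so
    y(x) = −(13/2) x^2 + C1 x + C2.
Fixed left endpoint y(0) = 1 ⇒ C2 = 1.
The right endpoint x = 6 is free, so the natural (transversality) condition is ∂L/∂y' |_{x=6} = 0, i.e. y'(6) = 0.
Compute y'(x) = −13 x + C1, so y'(6) = −78 + C1 = 0 ⇒ C1 = 78.
Therefore the extremal is
    y(x) = −(13/2) x^2 + 78 x + 1.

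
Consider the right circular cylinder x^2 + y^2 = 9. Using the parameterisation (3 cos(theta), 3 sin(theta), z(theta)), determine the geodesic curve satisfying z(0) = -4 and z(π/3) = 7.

Parameterise the cylinder of radius R = 3 as
    r(θ) = (3 cos θ, 3 sin θ, z(θ)).
The arc-length element is
    ds = sqrt(9 + (dz/dθ)^2) dθ,
so the Lagrangian is L = sqrt(9 + z'^2).
L depends on z' only, not on z or θ, so ∂L/∂z = 0 and
    ∂L/∂z' = z' / sqrt(9 + z'^2).
The Euler-Lagrange equation gives
    d/dθ( z' / sqrt(9 + z'^2) ) = 0,
so z' is constant. Integrating once:
    z(θ) = a θ + b,
a helix on the cylinder (a straight line when the cylinder is unrolled). The constants a, b are determined by the endpoint conditions.
With endpoint conditions z(0) = -4 and z(π/3) = 7: from z(0) = b we get b = -4, and a·π/3 + -4 = 7 gives a = 33/π, so
    z(θ) = (33/π) θ − 4.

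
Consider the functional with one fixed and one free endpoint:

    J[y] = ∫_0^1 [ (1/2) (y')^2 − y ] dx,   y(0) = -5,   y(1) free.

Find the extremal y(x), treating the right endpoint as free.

The Lagrangian L = (1/2) (y')^2 − y gives
    ∂L/∂y = −1,   ∂L/∂y' = y'.
Euler-Lagrange: d/dx(y') − (−1) = 0, i.e. y'' + 1 = 0, so
    y(x) = −(1/2) x^2 + C1 x + C2.
Fixed left endpoint y(0) = -5 ⇒ C2 = -5.
The right endpoint x = 1 is free, so the natural (transversality) condition is ∂L/∂y' |_{x=1} = 0, i.e. y'(1) = 0.
Compute y'(x) = −1 x + C1, so y'(1) = −1 + C1 = 0 ⇒ C1 = 1.
Therefore the extremal is
    y(x) = −x^2/2 + x − 5.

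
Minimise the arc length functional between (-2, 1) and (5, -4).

Arc-length functional: J[y] = ∫ sqrt(1 + (y')^2) dx.
Lagrangian L = sqrt(1 + (y')^2) has no explicit y dependence, so ∂L/∂y = 0 and the Euler-Lagrange equation gives
    d/dx( y' / sqrt(1 + (y')^2) ) = 0  ⇒  y' / sqrt(1 + (y')^2) = const.
Hence y' is constant, so y(x) is affine.
Fitting the endpoints (-2, 1) and (5, -4):
    slope m = ((-4) − 1) / (5 − (-2)) = -5/7,
    intercept c = 1 − m·(-2) = -3/7.
Extremal: y(x) = (-5/7) x - 3/7.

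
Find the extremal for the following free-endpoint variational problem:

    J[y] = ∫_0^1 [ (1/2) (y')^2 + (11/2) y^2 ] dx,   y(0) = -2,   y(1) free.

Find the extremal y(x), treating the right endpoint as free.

The Lagrangian L = (1/2) (y')^2 + (11/2) y^2 gives
    ∂L/∂y = 11 y,   ∂L/∂y' = y'.
Euler-Lagrange: y'' − 11 y = 0.
With k = sqrt(11), the general solution is
    y(x) = A cosh(sqrt(11) x) + B sinh(sqrt(11) x).
Fixed left endpoint y(0) = -2 ⇒ A = -2.
The right endpoint x = 1 is free, so the natural (transversality) condition is ∂L/∂y' |_{x=1} = 0, i.e. y'(1) = 0.
Compute y'(x) = A k sinh(k x) + B k cosh(k x), so
    y'(1) = A k sinh(k·1) + B k cosh(k·1) = 0
    ⇒ B = −A tanh(k·1) = 2 tanh(sqrt(11)·1).
Therefore the extremal is
    y(x) = −2 cosh(sqrt(11) x) + 2 tanh(sqrt(11)·1) sinh(sqrt(11) x).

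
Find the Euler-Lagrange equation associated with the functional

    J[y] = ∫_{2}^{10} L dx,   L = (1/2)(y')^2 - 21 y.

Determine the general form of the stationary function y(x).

The Lagrangian is L = (1/2)(y')^2 - 21 y.
∂L/∂y = -21.
∂L/∂y' = y'.
The Euler-Lagrange equation d/dx(∂L/∂y') − ∂L/∂y = 0 becomes:
    y'' + 21 = 0
General solution: y(x) = -(21/2) x^2 + A x + B, where A and B are arbitrary constants fixed by the endpoint conditions.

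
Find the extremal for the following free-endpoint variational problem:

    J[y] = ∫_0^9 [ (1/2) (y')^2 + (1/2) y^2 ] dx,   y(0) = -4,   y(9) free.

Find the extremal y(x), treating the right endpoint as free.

The Lagrangian L = (1/2) (y')^2 + (1/2) y^2 gives
    ∂L/∂y = 1 y,   ∂L/∂y' = y'.
Euler-Lagrange: y'' − y = 0.
With k = 1, the general solution is
    y(x) = A cosh(x) + B sinh(x).
Fixed left endpoint y(0) = -4 ⇒ A = -4.
The right endpoint x = 9 is free, so the natural (transversality) condition is ∂L/∂y' |_{x=9} = 0, i.e. y'(9) = 0.
Compute y'(x) = A k sinh(k x) + B k cosh(k x), so
    y'(9) = A k sinh(k·9) + B k cosh(k·9) = 0
    ⇒ B = −A tanh(k·9) = 4 tanh(1·9).
Therefore the extremal is
    y(x) = −4 cosh(1 x) + 4 tanh(1·9) sinh(1 x).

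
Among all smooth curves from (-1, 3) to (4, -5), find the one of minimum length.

Arc-length functional: J[y] = ∫ sqrt(1 + (y')^2) dx.
Lagrangian L = sqrt(1 + (y')^2) has no explicit y dependence, so ∂L/∂y = 0 and the Euler-Lagrange equation gives
    d/dx( y' / sqrt(1 + (y')^2) ) = 0  ⇒  y' / sqrt(1 + (y')^2) = const.
Hence y' is constant, so y(x) is affine.
Fitting the endpoints (-1, 3) and (4, -5):
    slope m = ((-5) − 3) / (4 − (-1)) = -8/5,
    intercept c = 3 − m·(-1) = 7/5.
Extremal: y(x) = (-8/5) x + 7/5.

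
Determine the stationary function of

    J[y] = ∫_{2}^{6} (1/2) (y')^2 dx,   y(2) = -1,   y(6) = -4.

The Lagrangian is L = (1/2) (y')^2.
Compute ∂L/∂y = 0, ∂L/∂y' = y'.
The Euler-Lagrange equation d/dx(∂L/∂y') − ∂L/∂y = 0 reduces to
    y'' = 0.
Its general solution is
    y(x) = A x + B,
with A, B fixed by the endpoint conditions.
Applying the endpoint conditions y(2) = -1 and y(6) = -4: solve A·2 + B = -1 and A·6 + B = -4. Subtracting gives A(6 − 2) = -4 − -1, so A = -3/4, and B = -1 − A·2 = 1/2. Therefore
    y(x) = (-3/4) x + 1/2.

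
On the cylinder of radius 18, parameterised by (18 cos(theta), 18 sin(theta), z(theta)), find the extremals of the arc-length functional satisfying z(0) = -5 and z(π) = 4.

Parameterise the cylinder of radius R = 18 as
    r(θ) = (18 cos θ, 18 sin θ, z(θ)).
The arc-length element is
    ds = sqrt(324 + (dz/dθ)^2) dθ,
so the Lagrangian is L = sqrt(324 + z'^2).
L depends on z' only, not on z or θ, so ∂L/∂z = 0 and
    ∂L/∂z' = z' / sqrt(324 + z'^2).
The Euler-Lagrange equation gives
    d/dθ( z' / sqrt(324 + z'^2) ) = 0,
so z' is constant. Integrating once:
    z(θ) = a θ + b,
a helix on the cylinder (a straight line when the cylinder is unrolled). The constants a, b are determined by the endpoint conditions.
With endpoint conditions z(0) = -5 and z(π) = 4: from z(0) = b we get b = -5, and a·π + -5 = 4 gives a = 9/π, so
    z(θ) = (9/π) θ − 5.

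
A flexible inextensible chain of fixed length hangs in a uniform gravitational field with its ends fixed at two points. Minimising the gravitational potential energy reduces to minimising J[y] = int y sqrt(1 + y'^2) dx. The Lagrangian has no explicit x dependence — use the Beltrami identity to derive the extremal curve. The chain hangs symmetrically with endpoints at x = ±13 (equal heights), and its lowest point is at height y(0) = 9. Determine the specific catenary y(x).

The Lagrangian L(y, y') = y sqrt(1 + y'^2) has no explicit x dependence, so the Beltrami identity applies:
    L − y' ∂L/∂y' = C.
Compute ∂L/∂y' = y · y' / sqrt(1 + y'^2). Then
    L − y' ∂L/∂y'
    = y sqrt(1 + y'^2) − y · y'^2 / sqrt(1 + y'^2)
    = y (1 + y'^2 − y'^2) / sqrt(1 + y'^2)
    = y / sqrt(1 + y'^2) = C.
Squaring gives y^2 = C^2 (1 + y'^2), i.e.
    y'^2 = y^2 / C^2 − 1.
Separating variables,
    dy / sqrt(y^2 − C^2) = dx / C,
and integrating gives arccosh(y / C) = (x − a)/C, so
    y(x) = C cosh((x − a)/C),
the catenary. The constants C and a are fixed by the two endpoint conditions (and, for the hanging-chain problem, the length constraint selects C).
Now fit the given data. The endpoints x = ±13 are symmetric at equal height, so the catenary is even about its minimum: a = 0 and y(x) = C cosh(x/C). The lowest point is y(0) = C cosh(0) = C, and we are told y(0) = 9, so C = 9. Therefore
    y(x) = 9 cosh(x/9),
and at the endpoints
    y(±13) = 9 cosh(13/9).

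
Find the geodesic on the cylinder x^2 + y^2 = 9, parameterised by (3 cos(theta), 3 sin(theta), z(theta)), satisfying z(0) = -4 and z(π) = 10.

Parameterise the cylinder of radius R = 3 as
    r(θ) = (3 cos θ, 3 sin θ, z(θ)).
The arc-length element is
    ds = sqrt(9 + (dz/dθ)^2) dθ,
so the Lagrangian is L = sqrt(9 + z'^2).
L depends on z' only, not on z or θ, so ∂L/∂z = 0 and
    ∂L/∂z' = z' / sqrt(9 + z'^2).
The Euler-Lagrange equation gives
    d/dθ( z' / sqrt(9 + z'^2) ) = 0,
so z' is constant. Integrating once:
    z(θ) = a θ + b,
a helix on the cylinder (a straight line when the cylinder is unrolled). The constants a, b are determined by the endpoint conditions.
With endpoint conditions z(0) = -4 and z(π) = 10: from z(0) = b we get b = -4, and a·π + -4 = 10 gives a = 14/π, so
    z(θ) = (14/π) θ − 4.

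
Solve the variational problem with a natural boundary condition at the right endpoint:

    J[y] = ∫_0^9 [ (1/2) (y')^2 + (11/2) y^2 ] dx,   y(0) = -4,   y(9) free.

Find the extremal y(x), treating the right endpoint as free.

The Lagrangian L = (1/2) (y')^2 + (11/2) y^2 gives
    ∂L/∂y = 11 y,   ∂L/∂y' = y'.
Euler-Lagrange: y'' − 11 y = 0.
With k = sqrt(11), the general solution is
    y(x) = A cosh(sqrt(11) x) + B sinh(sqrt(11) x).
Fixed left endpoint y(0) = -4 ⇒ A = -4.
The right endpoint x = 9 is free, so the natural (transversality) condition is ∂L/∂y' |_{x=9} = 0, i.e. y'(9) = 0.
Compute y'(x) = A k sinh(k x) + B k cosh(k x), so
    y'(9) = A k sinh(k·9) + B k cosh(k·9) = 0
    ⇒ B = −A tanh(k·9) = 4 tanh(sqrt(11)·9).
Therefore the extremal is
    y(x) = −4 cosh(sqrt(11) x) + 4 tanh(sqrt(11)·9) sinh(sqrt(11) x).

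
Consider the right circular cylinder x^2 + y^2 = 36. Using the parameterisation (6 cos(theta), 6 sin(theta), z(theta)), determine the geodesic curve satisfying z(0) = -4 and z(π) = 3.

Parameterise the cylinder of radius R = 6 as
    r(θ) = (6 cos θ, 6 sin θ, z(θ)).
The arc-length element is
    ds = sqrt(36 + (dz/dθ)^2) dθ,
so the Lagrangian is L = sqrt(36 + z'^2).
L depends on z' only, not on z or θ, so ∂L/∂z = 0 and
    ∂L/∂z' = z' / sqrt(36 + z'^2).
The Euler-Lagrange equation gives
    d/dθ( z' / sqrt(36 + z'^2) ) = 0,
so z' is constant. Integrating once:
    z(θ) = a θ + b,
a helix on the cylinder (a straight line when the cylinder is unrolled). The constants a, b are determined by the endpoint conditions.
With endpoint conditions z(0) = -4 and z(π) = 3: from z(0) = b we get b = -4, and a·π + -4 = 3 gives a = 7/π, so
    z(θ) = (7/π) θ − 4.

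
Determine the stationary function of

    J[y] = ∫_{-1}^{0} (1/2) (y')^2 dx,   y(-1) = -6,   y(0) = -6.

The Lagrangian is L = (1/2) (y')^2.
Compute ∂L/∂y = 0, ∂L/∂y' = y'.
The Euler-Lagrange equation d/dx(∂L/∂y') − ∂L/∂y = 0 reduces to
    y'' = 0.
Its general solution is
    y(x) = A x + B,
with A, B fixed by the endpoint conditions.
Applying the endpoint conditions y(-1) = -6 and y(0) = -6: solve A·-1 + B = -6 and A·0 + B = -6. Subtracting gives A(0 − -1) = -6 − -6, so A = 0, and B = -6 − A·-1 = -6. Therefore
    y(x) = -6.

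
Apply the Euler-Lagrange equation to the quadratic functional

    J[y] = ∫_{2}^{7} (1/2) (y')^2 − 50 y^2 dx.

The Lagrangian is L = (1/2) (y')^2 − 50 y^2.
Compute ∂L/∂y = -100y, ∂L/∂y' = y'.
The Euler-Lagrange equation d/dx(∂L/∂y') − ∂L/∂y = 0 reduces to
    y'' + 100 y = 0.
Its general solution is
    y(x) = A sin(10x) + B cos(10x),
with A, B fixed by the endpoint conditions.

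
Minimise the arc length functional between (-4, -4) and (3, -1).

Arc-length functional: J[y] = ∫ sqrt(1 + (y')^2) dx.
Lagrangian L = sqrt(1 + (y')^2) has no explicit y dependence, so ∂L/∂y = 0 and the Euler-Lagrange equation gives
    d/dx( y' / sqrt(1 + (y')^2) ) = 0  ⇒  y' / sqrt(1 + (y')^2) = const.
Hence y' is constant, so y(x) is affine.
Fitting the endpoints (-4, -4) and (3, -1):
    slope m = ((-1) − (-4)) / (3 − (-4)) = 3/7,
    intercept c = (-4) − m·(-4) = -16/7.
Extremal: y(x) = (3/7) x - 16/7.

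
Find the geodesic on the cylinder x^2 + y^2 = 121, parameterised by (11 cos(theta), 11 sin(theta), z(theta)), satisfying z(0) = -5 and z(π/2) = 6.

Parameterise the cylinder of radius R = 11 as
    r(θ) = (11 cos θ, 11 sin θ, z(θ)).
The arc-length element is
    ds = sqrt(121 + (dz/dθ)^2) dθ,
so the Lagrangian is L = sqrt(121 + z'^2).
L depends on z' only, not on z or θ, so ∂L/∂z = 0 and
    ∂L/∂z' = z' / sqrt(121 + z'^2).
The Euler-Lagrange equation gives
    d/dθ( z' / sqrt(121 + z'^2) ) = 0,
so z' is constant. Integrating once:
    z(θ) = a θ + b,
a helix on the cylinder (a straight line when the cylinder is unrolled). The constants a, b are determined by the endpoint conditions.
With endpoint conditions z(0) = -5 and z(π/2) = 6: from z(0) = b we get b = -5, and a·π/2 + -5 = 6 gives a = 22/π, so
    z(θ) = (22/π) θ − 5.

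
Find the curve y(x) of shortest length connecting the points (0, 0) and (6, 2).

Arc-length functional: J[y] = ∫ sqrt(1 + (y')^2) dx.
Lagrangian L = sqrt(1 + (y')^2) has no explicit y dependence, so ∂L/∂y = 0 and the Euler-Lagrange equation gives
    d/dx( y' / sqrt(1 + (y')^2) ) = 0  ⇒  y' / sqrt(1 + (y')^2) = const.
Hence y' is constant, so y(x) is affine.
Fitting the endpoints (0, 0) and (6, 2):
    slope m = (2 − 0) / (6 − 0) = 1/3,
    intercept c = 0 − m·0 = 0.
Extremal: y(x) = (1/3) x.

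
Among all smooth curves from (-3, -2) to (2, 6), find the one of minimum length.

Arc-length functional: J[y] = ∫ sqrt(1 + (y')^2) dx.
Lagrangian L = sqrt(1 + (y')^2) has no explicit y dependence, so ∂L/∂y = 0 and the Euler-Lagrange equation gives
    d/dx( y' / sqrt(1 + (y')^2) ) = 0  ⇒  y' / sqrt(1 + (y')^2) = const.
Hence y' is constant, so y(x) is affine.
Fitting the endpoints (-3, -2) and (2, 6):
    slope m = (6 − (-2)) / (2 − (-3)) = 8/5,
    intercept c = (-2) − m·(-3) = 14/5.
Extremal: y(x) = (8/5) x + 14/5.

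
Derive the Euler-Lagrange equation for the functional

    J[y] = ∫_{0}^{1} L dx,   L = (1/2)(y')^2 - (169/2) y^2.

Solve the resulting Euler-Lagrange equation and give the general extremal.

The Lagrangian is L = (1/2)(y')^2 - (169/2) y^2.
∂L/∂y = -169y.
∂L/∂y' = y'.
The Euler-Lagrange equation d/dx(∂L/∂y') − ∂L/∂y = 0 becomes:
    y'' + 169 y = 0
General solution: y(x) = A sin(13x) + B cos(13x), where A and B are arbitrary constants fixed by the endpoint conditions.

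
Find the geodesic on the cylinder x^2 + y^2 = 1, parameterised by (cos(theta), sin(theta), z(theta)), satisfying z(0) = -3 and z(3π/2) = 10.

Parameterise the cylinder of radius R = 1 as
    r(θ) = (cos θ, sin θ, z(θ)).
The arc-length element is
    ds = sqrt(1 + (dz/dθ)^2) dθ,
so the Lagrangian is L = sqrt(1 + z'^2).
L depends on z' only, not on z or θ, so ∂L/∂z = 0 and
    ∂L/∂z' = z' / sqrt(1 + z'^2).
The Euler-Lagrange equation gives
    d/dθ( z' / sqrt(1 + z'^2) ) = 0,
so z' is constant. Integrating once:
    z(θ) = a θ + b,
a helix on the cylinder (a straight line when the cylinder is unrolled). The constants a, b are determined by the endpoint conditions.
With endpoint conditions z(0) = -3 and z(3π/2) = 10: from z(0) = b we get b = -3, and a·3π/2 + -3 = 10 gives a = 26/(3π), so
    z(θ) = (26/(3π)) θ − 3.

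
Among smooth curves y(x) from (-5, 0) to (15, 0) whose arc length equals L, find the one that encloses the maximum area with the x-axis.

Set up the augmented Lagrangian using a multiplier λ for the length constraint:
    F(y, y') = y − λ sqrt(1 + y'^2).
F has no explicit x dependence, so the Beltrami identity yields a first integral
    F − y' ∂F/∂y' = C.
Compute ∂F/∂y' = −λ y' / sqrt(1 + y'^2). Then
    y − λ sqrt(1 + y'^2) + λ y'^2 / sqrt(1 + y'^2) = C
    ⇒  y − λ / sqrt(1 + y'^2) = C.
Solving for y' and integrating gives
    (x − a)^2 + (y − b)^2 = λ^2,
a circular arc of radius λ. The constants a, b are determined by the endpoint conditions y(-5) = y(15) = 0, and λ is fixed implicitly by the length constraint
    ∫_{-5}^{15} sqrt(1 + y'^2) dx = L.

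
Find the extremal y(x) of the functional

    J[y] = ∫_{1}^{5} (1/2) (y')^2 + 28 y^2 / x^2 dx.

The Lagrangian is L = (1/2) (y')^2 + 28 y^2 / x^2.
Compute ∂L/∂y = 56y/x^2, ∂L/∂y' = y'.
The Euler-Lagrange equation d/dx(∂L/∂y') − ∂L/∂y = 0 reduces to
    y'' − 56/x^2 · y = 0  (x > 0).
Its general solution is
    y(x) = A x^8 + B x^(-7),
with A, B fixed by the endpoint conditions.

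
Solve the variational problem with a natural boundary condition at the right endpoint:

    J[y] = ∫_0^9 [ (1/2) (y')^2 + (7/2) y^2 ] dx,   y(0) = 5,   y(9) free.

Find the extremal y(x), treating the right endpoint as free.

The Lagrangian L = (1/2) (y')^2 + (7/2) y^2 gives
    ∂L/∂y = 7 y,   ∂L/∂y' = y'.
Euler-Lagrange: y'' − 7 y = 0.
With k = sqrt(7), the general solution is
    y(x) = A cosh(sqrt(7) x) + B sinh(sqrt(7) x).
Fixed left endpoint y(0) = 5 ⇒ A = 5.
The right endpoint x = 9 is free, so the natural (transversality) condition is ∂L/∂y' |_{x=9} = 0, i.e. y'(9) = 0.
Compute y'(x) = A k sinh(k x) + B k cosh(k x), so
    y'(9) = A k sinh(k·9) + B k cosh(k·9) = 0
    ⇒ B = −A tanh(k·9) = − 5 tanh(sqrt(7)·9).
Therefore the extremal is
    y(x) = 5 cosh(sqrt(7) x) − 5 tanh(sqrt(7)·9) sinh(sqrt(7) x).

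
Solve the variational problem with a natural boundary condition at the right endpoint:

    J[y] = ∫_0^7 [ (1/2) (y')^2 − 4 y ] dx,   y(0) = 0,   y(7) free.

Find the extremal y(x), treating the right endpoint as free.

The Lagrangian L = (1/2) (y')^2 − 4 y gives
    ∂L/∂y = −4,   ∂L/∂y' = y'.
Euler-Lagrange: d/dx(y') − (−4) = 0, i.e. y'' + 4 = 0, so
    y(x) = −(4/2) x^2 + C1 x + C2.
Fixed left endpoint y(0) = 0 ⇒ C2 = 0.
The right endpoint x = 7 is free, so the natural (transversality) condition is ∂L/∂y' |_{x=7} = 0, i.e. y'(7) = 0.
Compute y'(x) = −4 x + C1, so y'(7) = −28 + C1 = 0 ⇒ C1 = 28.
Therefore the extremal is
    y(x) = −2 x^2 + 28 x.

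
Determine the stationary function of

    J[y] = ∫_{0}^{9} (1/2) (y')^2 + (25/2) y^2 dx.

The Lagrangian is L = (1/2) (y')^2 + (25/2) y^2.
Compute ∂L/∂y = 25y, ∂L/∂y' = y'.
The Euler-Lagrange equation d/dx(∂L/∂y') − ∂L/∂y = 0 reduces to
    y'' − 25 y = 0.
Its general solution is
    y(x) = A e^(5x) + B e^(−5x),
with A, B fixed by the endpoint conditions.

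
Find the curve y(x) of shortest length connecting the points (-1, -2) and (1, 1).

Arc-length functional: J[y] = ∫ sqrt(1 + (y')^2) dx.
Lagrangian L = sqrt(1 + (y')^2) has no explicit y dependence, so ∂L/∂y = 0 and the Euler-Lagrange equation gives
    d/dx( y' / sqrt(1 + (y')^2) ) = 0  ⇒  y' / sqrt(1 + (y')^2) = const.
Hence y' is constant, so y(x) is affine.
Fitting the endpoints (-1, -2) and (1, 1):
    slope m = (1 − (-2)) / (1 − (-1)) = 3/2,
    intercept c = (-2) − m·(-1) = -1/2.
Extremal: y(x) = (3/2) x - 1/2.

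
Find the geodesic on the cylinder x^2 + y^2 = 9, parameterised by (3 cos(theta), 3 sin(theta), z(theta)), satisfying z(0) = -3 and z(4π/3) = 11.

Parameterise the cylinder of radius R = 3 as
    r(θ) = (3 cos θ, 3 sin θ, z(θ)).
The arc-length element is
    ds = sqrt(9 + (dz/dθ)^2) dθ,
so the Lagrangian is L = sqrt(9 + z'^2).
L depends on z' only, not on z or θ, so ∂L/∂z = 0 and
    ∂L/∂z' = z' / sqrt(9 + z'^2).
The Euler-Lagrange equation gives
    d/dθ( z' / sqrt(9 + z'^2) ) = 0,
so z' is constant. Integrating once:
    z(θ) = a θ + b,
a helix on the cylinder (a straight line when the cylinder is unrolled). The constants a, b are determined by the endpoint conditions.
With endpoint conditions z(0) = -3 and z(4π/3) = 11: from z(0) = b we get b = -3, and a·4π/3 + -3 = 11 gives a = 21/(2π), so
    z(θ) = (21/(2π)) θ − 3.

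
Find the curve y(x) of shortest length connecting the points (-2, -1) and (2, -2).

Arc-length functional: J[y] = ∫ sqrt(1 + (y')^2) dx.
Lagrangian L = sqrt(1 + (y')^2) has no explicit y dependence, so ∂L/∂y = 0 and the Euler-Lagrange equation gives
    d/dx( y' / sqrt(1 + (y')^2) ) = 0  ⇒  y' / sqrt(1 + (y')^2) = const.
Hence y' is constant, so y(x) is affine.
Fitting the endpoints (-2, -1) and (2, -2):
    slope m = ((-2) − (-1)) / (2 − (-2)) = -1/4,
    intercept c = (-1) − m·(-2) = -3/2.
Extremal: y(x) = (-1/4) x - 3/2.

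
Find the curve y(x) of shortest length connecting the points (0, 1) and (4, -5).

Arc-length functional: J[y] = ∫ sqrt(1 + (y')^2) dx.
Lagrangian L = sqrt(1 + (y')^2) has no explicit y dependence, so ∂L/∂y = 0 and the Euler-Lagrange equation gives
    d/dx( y' / sqrt(1 + (y')^2) ) = 0  ⇒  y' / sqrt(1 + (y')^2) = const.
Hence y' is constant, so y(x) is affine.
Fitting the endpoints (0, 1) and (4, -5):
    slope m = ((-5) − 1) / (4 − 0) = -3/2,
    intercept c = 1 − m·0 = 1.
Extremal: y(x) = (-3/2) x + 1.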